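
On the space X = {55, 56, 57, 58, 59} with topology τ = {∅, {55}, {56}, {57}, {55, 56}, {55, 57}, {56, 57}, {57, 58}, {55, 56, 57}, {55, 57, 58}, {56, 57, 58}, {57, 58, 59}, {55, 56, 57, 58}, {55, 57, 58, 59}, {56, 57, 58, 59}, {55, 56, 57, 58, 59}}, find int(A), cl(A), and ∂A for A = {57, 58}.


int(A) = {57, 58}, cl(A) = {57, 58, 59}, ∂A = {59}.

Closed sets in (X, τ) are complements of opens:
  closed(X, τ) = {∅, {55}, {56}, {59}, {55, 56}, {55, 59}, {56, 59}, {58, 59}, {55, 56, 59}, {55, 58, 59}, {56, 58, 59}, {57, 58, 59}, {55, 56, 58, 59}, {55, 57, 58, 59}, {56, 57, 58, 59}, {55, 56, 57, 58, 59}}.
int(A) = ⋃ {U ∈ τ : U ⊆ A}. Opens contained in A: ∅, {57}, {57, 58}.
Taking the union of these: int(A) = {57, 58}.
cl(A) = ⋂ {C closed : A ⊆ C}. Closed sets containing A: {57, 58, 59}, {55, 57, 58, 59}, {56, 57, 58, 59}, {55, 56, 57, 58, 59}.
Intersecting these: cl(A) = {57, 58, 59}.
∂A = cl(A) ∖ int(A) = {57, 58, 59} ∖ {57, 58} = {59}.


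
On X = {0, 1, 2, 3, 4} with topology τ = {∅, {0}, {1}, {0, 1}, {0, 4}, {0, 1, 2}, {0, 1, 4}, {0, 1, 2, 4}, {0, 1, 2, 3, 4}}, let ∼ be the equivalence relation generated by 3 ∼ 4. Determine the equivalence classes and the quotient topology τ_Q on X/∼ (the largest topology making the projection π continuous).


X/∼ = {[0], [1], [2], [3=4]}; |τ_Q| = 6.

Equivalence classes: [0], [1], [2], [3=4].
Quotient map π: X → X/∼ sends 0 ↦ [0], 1 ↦ [1], 2 ↦ [2], 3 ↦ [3=4], 4 ↦ [3=4].
For each subset V ⊆ X/∼, compute π^{-1}(V) ⊆ X and check whether π^{-1}(V) ∈ τ. V is open in τ_Q iff π^{-1}(V) ∈ τ.
  V = {}: π^{-1}(V) = ∅ ∈ τ ✓.
  V = {[0]}: π^{-1}(V) = {0} ∈ τ ✓.
  V = {[1]}: π^{-1}(V) = {1} ∈ τ ✓.
  V = {[0], [1]}: π^{-1}(V) = {0, 1} ∈ τ ✓.
  V = {[2]}: π^{-1}(V) = {2} ∉ τ ✗.
  V = {[0], [2]}: π^{-1}(V) = {0, 2} ∉ τ ✗.
  V = {[1], [2]}: π^{-1}(V) = {1, 2} ∉ τ ✗.
  V = {[0], [1], [2]}: π^{-1}(V) = {0, 1, 2} ∈ τ ✓.
  V = {[3=4]}: π^{-1}(V) = {3, 4} ∉ τ ✗.
  V = {[0], [3=4]}: π^{-1}(V) = {0, 3, 4} ∉ τ ✗.
  V = {[1], [3=4]}: π^{-1}(V) = {1, 3, 4} ∉ τ ✗.
  V = {[0], [1], [3=4]}: π^{-1}(V) = {0, 1, 3, 4} ∉ τ ✗.
  V = {[2], [3=4]}: π^{-1}(V) = {2, 3, 4} ∉ τ ✗.
  V = {[0], [2], [3=4]}: π^{-1}(V) = {0, 2, 3, 4} ∉ τ ✗.
  V = {[1], [2], [3=4]}: π^{-1}(V) = {1, 2, 3, 4} ∉ τ ✗.
  V = {[0], [1], [2], [3=4]}: π^{-1}(V) = {0, 1, 2, 3, 4} ∈ τ ✓.
Open sets in the quotient: τ_Q = {{}, {[0]}, {[1]}, {[0], [1]}, {[0], [1], [2]}, {[0], [1], [2], [3=4]}} (6 elements).


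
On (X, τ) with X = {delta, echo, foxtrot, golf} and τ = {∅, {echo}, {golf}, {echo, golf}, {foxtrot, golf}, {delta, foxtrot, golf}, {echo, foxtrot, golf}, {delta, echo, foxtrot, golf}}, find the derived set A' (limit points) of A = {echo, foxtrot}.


A' = {delta}

For each x ∈ X, list the open sets U ∈ τ with x ∈ U, then check whether U ∩ (A ∖ {x}) ≠ ∅ for every such U.
  x = delta: opens ∋ x are {delta, foxtrot, golf}, {delta, echo, foxtrot, golf}; each meets A ∖ {delta}, so x IS a limit point.
  x = echo: open {echo} ∋ x has {echo} ∩ (A ∖ {echo}) = ∅, so x is NOT a limit point.
  x = foxtrot: open {foxtrot, golf} ∋ x has {foxtrot, golf} ∩ (A ∖ {foxtrot}) = ∅, so x is NOT a limit point.
  x = golf: open {golf} ∋ x has {golf} ∩ (A ∖ {golf}) = ∅, so x is NOT a limit point.
Collecting: A' = {delta}.


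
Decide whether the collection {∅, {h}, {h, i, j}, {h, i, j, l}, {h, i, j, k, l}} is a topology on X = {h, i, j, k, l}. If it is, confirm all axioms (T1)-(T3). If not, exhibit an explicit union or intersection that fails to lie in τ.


τ IS a topology on X.

Axiom (T1): ∅ ∈ τ? Yes; X ∈ τ? Yes.
Axiom (T2/T3): check pairwise unions and intersections of members of τ.
All pairwise intersections and unions checked — each lies in τ. Therefore τ satisfies (T1), (T2), (T3): it IS a topology on X.


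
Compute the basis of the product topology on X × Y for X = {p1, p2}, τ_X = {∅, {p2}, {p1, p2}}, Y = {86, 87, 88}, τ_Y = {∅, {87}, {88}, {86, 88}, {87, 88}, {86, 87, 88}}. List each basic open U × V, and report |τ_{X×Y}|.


Basis B = {∅ × ∅, {p2} × {87}, {p2} × {88}, {p1, p2} × {87}, {p1, p2} × {88}, {p2} × {86, 88}, {p2} × {87, 88}, {p2} × {86, 87, 88}, {p1, p2} × {86, 88}, {p1, p2} × {87, 88}, {p1, p2} × {86, 87, 88}}; |τ_{X×Y}| = 18.

Enumerate products U × V with U ∈ τ_X, V ∈ τ_Y (deduplicated):
  ∅ × ∅ = {} (∅)
  {p2} × {87} = {(p2,87)}
  {p2} × {88} = {(p2,88)}
  {p1, p2} × {87} = {(p1,87), (p2,87)}
  {p1, p2} × {88} = {(p1,88), (p2,88)}
  {p2} × {86, 88} = {(p2,86), (p2,88)}
  {p2} × {87, 88} = {(p2,87), (p2,88)}
  {p2} × {86, 87, 88} = {(p2,86), (p2,87), (p2,88)}
  {p1, p2} × {86, 88} = {(p1,86), (p1,88), (p2,86), (p2,88)}
  {p1, p2} × {87, 88} = {(p1,87), (p1,88), (p2,87), (p2,88)}
  {p1, p2} × {86, 87, 88} = {(p1,86), (p1,87), (p1,88), (p2,86), (p2,87), (p2,88)}
These 11 distinct sets form the basis B.
Close under arbitrary unions to get τ_{X×Y}; counting gives |τ_{X×Y}| = 18.


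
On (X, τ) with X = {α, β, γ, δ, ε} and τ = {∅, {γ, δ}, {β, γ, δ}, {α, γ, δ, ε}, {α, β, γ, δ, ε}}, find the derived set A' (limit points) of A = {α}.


A' = {ε}

For each x ∈ X, list the open sets U ∈ τ with x ∈ U, then check whether U ∩ (A ∖ {x}) ≠ ∅ for every such U.
  x = α: open {α, γ, δ, ε} ∋ x has {α, γ, δ, ε} ∩ (A ∖ {α}) = ∅, so x is NOT a limit point.
  x = β: open {β, γ, δ} ∋ x has {β, γ, δ} ∩ (A ∖ {β}) = ∅, so x is NOT a limit point.
  x = γ: open {γ, δ} ∋ x has {γ, δ} ∩ (A ∖ {γ}) = ∅, so x is NOT a limit point.
  x = δ: open {γ, δ} ∋ x has {γ, δ} ∩ (A ∖ {δ}) = ∅, so x is NOT a limit point.
  x = ε: opens ∋ x are {α, γ, δ, ε}, {α, β, γ, δ, ε}; each meets A ∖ {ε}, so x IS a limit point.
Collecting: A' = {ε}.


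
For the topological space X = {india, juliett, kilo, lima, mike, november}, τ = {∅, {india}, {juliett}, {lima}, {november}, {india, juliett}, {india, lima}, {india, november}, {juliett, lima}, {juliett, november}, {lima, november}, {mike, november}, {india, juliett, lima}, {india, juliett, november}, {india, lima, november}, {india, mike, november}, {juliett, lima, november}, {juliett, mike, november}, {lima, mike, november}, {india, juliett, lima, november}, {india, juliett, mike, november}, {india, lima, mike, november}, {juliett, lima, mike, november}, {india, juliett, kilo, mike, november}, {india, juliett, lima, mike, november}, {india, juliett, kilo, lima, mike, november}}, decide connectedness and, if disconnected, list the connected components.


(X, τ) is disconnected; components = [{lima}, {india, juliett, kilo, mike, november}].

Find clopen sets (U ∈ τ with X ∖ U ∈ τ):
  U = ∅, X ∖ U = {india, juliett, kilo, lima, mike, november} — both open, so U is clopen.
  U = {lima}, X ∖ U = {india, juliett, kilo, mike, november} — both open, so U is clopen.
  U = {india, juliett, kilo, mike, november}, X ∖ U = {lima} — both open, so U is clopen.
  U = {india, juliett, kilo, lima, mike, november}, X ∖ U = ∅ — both open, so U is clopen.
Nontrivial clopen(s) exist: e.g. {lima}. So (X, τ) is disconnected.
Compute connected components by grouping points that agree on all clopens:
  component: {lima}
  component: {india, juliett, kilo, mike, november}


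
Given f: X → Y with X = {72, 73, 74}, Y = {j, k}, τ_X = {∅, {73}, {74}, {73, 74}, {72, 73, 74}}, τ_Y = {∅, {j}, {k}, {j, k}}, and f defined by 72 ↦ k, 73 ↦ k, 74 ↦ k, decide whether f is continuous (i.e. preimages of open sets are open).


f IS continuous.

Compute f^{-1}(U) for each U ∈ τ_Y:
  U = ∅: f^{-1}(U) = ∅ ∈ τ_X ✓.
  U = {j}: f^{-1}(U) = ∅ ∈ τ_X ✓.
  U = {k}: f^{-1}(U) = {72, 73, 74} ∈ τ_X ✓.
  U = {j, k}: f^{-1}(U) = {72, 73, 74} ∈ τ_X ✓.
Every preimage lies in τ_X, so f IS continuous.


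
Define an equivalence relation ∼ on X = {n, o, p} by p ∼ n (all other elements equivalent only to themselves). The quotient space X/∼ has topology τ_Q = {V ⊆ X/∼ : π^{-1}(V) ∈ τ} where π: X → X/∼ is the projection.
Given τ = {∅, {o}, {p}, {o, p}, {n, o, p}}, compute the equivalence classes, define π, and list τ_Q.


X/∼ = {[n=p], [o]}; |τ_Q| = 3.

Equivalence classes: [n=p], [o].
Quotient map π: X → X/∼ sends n ↦ [n=p], o ↦ [o], p ↦ [n=p].
For each subset V ⊆ X/∼, compute π^{-1}(V) ⊆ X and check whether π^{-1}(V) ∈ τ. V is open in τ_Q iff π^{-1}(V) ∈ τ.
  V = {}: π^{-1}(V) = ∅ ∈ τ ✓.
  V = {[n=p]}: π^{-1}(V) = {n, p} ∉ τ ✗.
  V = {[o]}: π^{-1}(V) = {o} ∈ τ ✓.
  V = {[n=p], [o]}: π^{-1}(V) = {n, o, p} ∈ τ ✓.
Open sets in the quotient: τ_Q = {{}, {[o]}, {[n=p], [o]}} (3 elements).


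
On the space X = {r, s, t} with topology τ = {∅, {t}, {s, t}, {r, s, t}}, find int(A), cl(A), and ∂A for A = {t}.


int(A) = {t}, cl(A) = {r, s, t}, ∂A = {r, s}.

Closed sets in (X, τ) are complements of opens:
  closed(X, τ) = {∅, {r}, {r, s}, {r, s, t}}.
int(A) = ⋃ {U ∈ τ : U ⊆ A}. Opens contained in A: ∅, {t}.
Taking the union of these: int(A) = {t}.
cl(A) = ⋂ {C closed : A ⊆ C}. Closed sets containing A: {r, s, t}.
Intersecting these: cl(A) = {r, s, t}.
∂A = cl(A) ∖ int(A) = {r, s, t} ∖ {t} = {r, s}.


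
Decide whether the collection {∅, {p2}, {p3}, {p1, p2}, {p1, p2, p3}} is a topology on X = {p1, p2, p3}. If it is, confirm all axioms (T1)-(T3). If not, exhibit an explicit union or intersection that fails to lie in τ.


τ is NOT a topology on X.

Axiom (T1): ∅ ∈ τ? Yes; X ∈ τ? Yes.
Axiom (T2/T3): check pairwise unions and intersections of members of τ.
Counterexample for (T2): {p2} ∪ {p3} = {p2, p3} ∉ τ. Therefore τ is NOT a topology.


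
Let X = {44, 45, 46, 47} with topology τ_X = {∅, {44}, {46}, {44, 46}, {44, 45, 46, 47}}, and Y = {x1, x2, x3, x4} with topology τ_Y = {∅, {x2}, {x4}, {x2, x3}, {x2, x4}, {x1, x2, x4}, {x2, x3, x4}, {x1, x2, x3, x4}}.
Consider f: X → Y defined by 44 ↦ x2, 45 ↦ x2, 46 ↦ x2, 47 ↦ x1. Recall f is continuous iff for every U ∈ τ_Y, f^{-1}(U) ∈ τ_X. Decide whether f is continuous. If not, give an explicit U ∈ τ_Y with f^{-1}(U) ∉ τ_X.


f is NOT continuous.

Compute f^{-1}(U) for each U ∈ τ_Y:
  U = ∅: f^{-1}(U) = ∅ ∈ τ_X ✓.
  U = {x2}: f^{-1}(U) = {44, 45, 46} ∉ τ_X ✗.
  U = {x4}: f^{-1}(U) = ∅ ∈ τ_X ✓.
  U = {x2, x3}: f^{-1}(U) = {44, 45, 46} ∉ τ_X ✗.
  U = {x2, x4}: f^{-1}(U) = {44, 45, 46} ∉ τ_X ✗.
  U = {x1, x2, x4}: f^{-1}(U) = {44, 45, 46, 47} ∈ τ_X ✓.
  U = {x2, x3, x4}: f^{-1}(U) = {44, 45, 46} ∉ τ_X ✗.
  U = {x1, x2, x3, x4}: f^{-1}(U) = {44, 45, 46, 47} ∈ τ_X ✓.
Found U = {x2} with f^{-1}(U) = {44, 45, 46} not in τ_X. Therefore f is NOT continuous.


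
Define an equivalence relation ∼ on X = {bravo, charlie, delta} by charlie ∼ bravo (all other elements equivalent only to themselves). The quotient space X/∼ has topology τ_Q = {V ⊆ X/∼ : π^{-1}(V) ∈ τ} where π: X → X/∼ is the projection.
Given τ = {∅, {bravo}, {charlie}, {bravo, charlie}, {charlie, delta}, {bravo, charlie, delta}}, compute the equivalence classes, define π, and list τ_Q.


X/∼ = {[bravo=charlie], [delta]}; |τ_Q| = 3.

Equivalence classes: [bravo=charlie], [delta].
Quotient map π: X → X/∼ sends bravo ↦ [bravo=charlie], charlie ↦ [bravo=charlie], delta ↦ [delta].
For each subset V ⊆ X/∼, compute π^{-1}(V) ⊆ X and check whether π^{-1}(V) ∈ τ. V is open in τ_Q iff π^{-1}(V) ∈ τ.
  V = {}: π^{-1}(V) = ∅ ∈ τ ✓.
  V = {[bravo=charlie]}: π^{-1}(V) = {bravo, charlie} ∈ τ ✓.
  V = {[delta]}: π^{-1}(V) = {delta} ∉ τ ✗.
  V = {[bravo=charlie], [delta]}: π^{-1}(V) = {bravo, charlie, delta} ∈ τ ✓.
Open sets in the quotient: τ_Q = {{}, {[bravo=charlie]}, {[bravo=charlie], [delta]}} (3 elements).


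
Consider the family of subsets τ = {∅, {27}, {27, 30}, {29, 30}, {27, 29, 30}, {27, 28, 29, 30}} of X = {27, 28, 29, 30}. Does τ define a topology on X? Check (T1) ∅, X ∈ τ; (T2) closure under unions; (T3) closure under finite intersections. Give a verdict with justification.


τ is NOT a topology on X.

Axiom (T1): ∅ ∈ τ? Yes; X ∈ τ? Yes.
Axiom (T2/T3): check pairwise unions and intersections of members of τ.
Counterexample for (T3): {27, 30} ∩ {29, 30} = {30} ∉ τ. Therefore τ is NOT a topology.


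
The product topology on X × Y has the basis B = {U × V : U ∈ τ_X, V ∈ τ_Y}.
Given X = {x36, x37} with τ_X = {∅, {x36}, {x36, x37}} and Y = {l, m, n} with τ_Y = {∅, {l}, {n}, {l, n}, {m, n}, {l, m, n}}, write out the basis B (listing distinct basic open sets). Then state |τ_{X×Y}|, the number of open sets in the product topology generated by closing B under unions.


Basis B = {∅ × ∅, {x36} × {l}, {x36} × {n}, {x36} × {l, n}, {x36, x37} × {l}, {x36} × {m, n}, {x36, x37} × {n}, {x36} × {l, m, n}, {x36, x37} × {l, n}, {x36, x37} × {m, n}, {x36, x37} × {l, m, n}}; |τ_{X×Y}| = 18.

Enumerate products U × V with U ∈ τ_X, V ∈ τ_Y (deduplicated):
  ∅ × ∅ = {} (∅)
  {x36} × {l} = {(x36,l)}
  {x36} × {n} = {(x36,n)}
  {x36} × {l, n} = {(x36,l), (x36,n)}
  {x36, x37} × {l} = {(x36,l), (x37,l)}
  {x36} × {m, n} = {(x36,m), (x36,n)}
  {x36, x37} × {n} = {(x36,n), (x37,n)}
  {x36} × {l, m, n} = {(x36,l), (x36,m), (x36,n)}
  {x36, x37} × {l, n} = {(x36,l), (x36,n), (x37,l), (x37,n)}
  {x36, x37} × {m, n} = {(x36,m), (x36,n), (x37,m), (x37,n)}
  {x36, x37} × {l, m, n} = {(x36,l), (x36,m), (x36,n), (x37,l), (x37,m), (x37,n)}
These 11 distinct sets form the basis B.
Close under arbitrary unions to get τ_{X×Y}; counting gives |τ_{X×Y}| = 18.


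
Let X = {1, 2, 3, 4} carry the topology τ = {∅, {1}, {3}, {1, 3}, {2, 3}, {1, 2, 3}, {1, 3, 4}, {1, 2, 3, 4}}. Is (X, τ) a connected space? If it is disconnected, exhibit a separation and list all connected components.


(X, τ) is connected.

Find clopen sets (U ∈ τ with X ∖ U ∈ τ):
  U = ∅, X ∖ U = {1, 2, 3, 4} — both open, so U is clopen.
  U = {1, 2, 3, 4}, X ∖ U = ∅ — both open, so U is clopen.
Only trivial clopens (∅ and X) exist, so (X, τ) is connected.
Compute connected components by grouping points that agree on all clopens:
  component: {1, 2, 3, 4}


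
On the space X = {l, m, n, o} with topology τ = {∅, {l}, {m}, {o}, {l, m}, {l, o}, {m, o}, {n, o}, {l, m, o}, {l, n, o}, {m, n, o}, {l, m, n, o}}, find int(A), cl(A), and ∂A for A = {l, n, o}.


int(A) = {l, n, o}, cl(A) = {l, n, o}, ∂A = ∅.

Closed sets in (X, τ) are complements of opens:
  closed(X, τ) = {∅, {l}, {m}, {n}, {l, m}, {l, n}, {m, n}, {n, o}, {l, m, n}, {l, n, o}, {m, n, o}, {l, m, n, o}}.
int(A) = ⋃ {U ∈ τ : U ⊆ A}. Opens contained in A: ∅, {l}, {o}, {l, o}, {n, o}, {l, n, o}.
Taking the union of these: int(A) = {l, n, o}.
cl(A) = ⋂ {C closed : A ⊆ C}. Closed sets containing A: {l, n, o}, {l, m, n, o}.
Intersecting these: cl(A) = {l, n, o}.
∂A = cl(A) ∖ int(A) = {l, n, o} ∖ {l, n, o} = ∅.


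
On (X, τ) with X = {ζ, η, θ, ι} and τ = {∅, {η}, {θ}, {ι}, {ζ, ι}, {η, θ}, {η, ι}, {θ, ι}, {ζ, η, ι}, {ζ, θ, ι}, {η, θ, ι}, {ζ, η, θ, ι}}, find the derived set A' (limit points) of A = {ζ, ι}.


A' = {ζ}

For each x ∈ X, list the open sets U ∈ τ with x ∈ U, then check whether U ∩ (A ∖ {x}) ≠ ∅ for every such U.
  x = ζ: opens ∋ x are {ζ, ι}, {ζ, η, ι}, {ζ, θ, ι}, {ζ, η, θ, ι}; each meets A ∖ {ζ}, so x IS a limit point.
  x = η: open {η} ∋ x has {η} ∩ (A ∖ {η}) = ∅, so x is NOT a limit point.
  x = θ: open {θ} ∋ x has {θ} ∩ (A ∖ {θ}) = ∅, so x is NOT a limit point.
  x = ι: open {ι} ∋ x has {ι} ∩ (A ∖ {ι}) = ∅, so x is NOT a limit point.
Collecting: A' = {ζ}.


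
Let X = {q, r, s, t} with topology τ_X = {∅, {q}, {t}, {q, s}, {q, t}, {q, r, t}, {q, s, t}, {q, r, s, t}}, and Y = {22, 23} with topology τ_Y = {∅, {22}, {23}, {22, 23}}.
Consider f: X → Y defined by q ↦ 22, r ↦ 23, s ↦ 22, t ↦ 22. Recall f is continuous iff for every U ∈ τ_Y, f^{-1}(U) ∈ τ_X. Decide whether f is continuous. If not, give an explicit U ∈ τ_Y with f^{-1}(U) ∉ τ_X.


f is NOT continuous.

Compute f^{-1}(U) for each U ∈ τ_Y:
  U = ∅: f^{-1}(U) = ∅ ∈ τ_X ✓.
  U = {22}: f^{-1}(U) = {q, s, t} ∈ τ_X ✓.
  U = {23}: f^{-1}(U) = {r} ∉ τ_X ✗.
  U = {22, 23}: f^{-1}(U) = {q, r, s, t} ∈ τ_X ✓.
Found U = {23} with f^{-1}(U) = {r} not in τ_X. Therefore f is NOT continuous.


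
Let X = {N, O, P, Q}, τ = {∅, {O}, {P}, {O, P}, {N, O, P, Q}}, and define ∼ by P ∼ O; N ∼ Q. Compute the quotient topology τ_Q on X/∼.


X/∼ = {[N=Q], [O=P]}; |τ_Q| = 3.

Equivalence classes: [N=Q], [O=P].
Quotient map π: X → X/∼ sends N ↦ [N=Q], O ↦ [O=P], P ↦ [O=P], Q ↦ [N=Q].
For each subset V ⊆ X/∼, compute π^{-1}(V) ⊆ X and check whether π^{-1}(V) ∈ τ. V is open in τ_Q iff π^{-1}(V) ∈ τ.
  V = {}: π^{-1}(V) = ∅ ∈ τ ✓.
  V = {[N=Q]}: π^{-1}(V) = {N, Q} ∉ τ ✗.
  V = {[O=P]}: π^{-1}(V) = {O, P} ∈ τ ✓.
  V = {[N=Q], [O=P]}: π^{-1}(V) = {N, O, P, Q} ∈ τ ✓.
Open sets in the quotient: τ_Q = {{}, {[O=P]}, {[N=Q], [O=P]}} (3 elements).


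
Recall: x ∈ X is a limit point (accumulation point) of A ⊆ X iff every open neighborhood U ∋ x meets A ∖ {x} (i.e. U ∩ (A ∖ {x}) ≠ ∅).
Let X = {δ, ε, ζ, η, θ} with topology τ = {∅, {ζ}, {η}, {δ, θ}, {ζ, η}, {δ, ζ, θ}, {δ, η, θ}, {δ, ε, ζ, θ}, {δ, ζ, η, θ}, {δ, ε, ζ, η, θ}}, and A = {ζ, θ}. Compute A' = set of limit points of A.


A' = {δ, ε}

For each x ∈ X, list the open sets U ∈ τ with x ∈ U, then check whether U ∩ (A ∖ {x}) ≠ ∅ for every such U.
  x = δ: opens ∋ x are {δ, θ}, {δ, ζ, θ}, {δ, η, θ}, {δ, ε, ζ, θ}, {δ, ζ, η, θ}, {δ, ε, ζ, η, θ}; each meets A ∖ {δ}, so x IS a limit point.
  x = ε: opens ∋ x are {δ, ε, ζ, θ}, {δ, ε, ζ, η, θ}; each meets A ∖ {ε}, so x IS a limit point.
  x = ζ: open {ζ} ∋ x has {ζ} ∩ (A ∖ {ζ}) = ∅, so x is NOT a limit point.
  x = η: open {η} ∋ x has {η} ∩ (A ∖ {η}) = ∅, so x is NOT a limit point.
  x = θ: open {δ, θ} ∋ x has {δ, θ} ∩ (A ∖ {θ}) = ∅, so x is NOT a limit point.
Collecting: A' = {δ, ε}.


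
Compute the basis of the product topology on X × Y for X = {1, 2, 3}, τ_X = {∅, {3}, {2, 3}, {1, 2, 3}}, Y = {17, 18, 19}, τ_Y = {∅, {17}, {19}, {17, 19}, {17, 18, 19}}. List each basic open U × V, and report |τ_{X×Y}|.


Basis B = {∅ × ∅, {3} × {17}, {3} × {19}, {2, 3} × {17}, {2, 3} × {19}, {3} × {17, 19}, {1, 2, 3} × {17}, {1, 2, 3} × {19}, {3} × {17, 18, 19}, {2, 3} × {17, 19}, {1, 2, 3} × {17, 19}, {2, 3} × {17, 18, 19}, {1, 2, 3} × {17, 18, 19}}; |τ_{X×Y}| = 30.

Enumerate products U × V with U ∈ τ_X, V ∈ τ_Y (deduplicated):
  ∅ × ∅ = {} (∅)
  {3} × {17} = {(3,17)}
  {3} × {19} = {(3,19)}
  {2, 3} × {17} = {(2,17), (3,17)}
  {2, 3} × {19} = {(2,19), (3,19)}
  {3} × {17, 19} = {(3,17), (3,19)}
  {1, 2, 3} × {17} = {(1,17), (2,17), (3,17)}
  {1, 2, 3} × {19} = {(1,19), (2,19), (3,19)}
  {3} × {17, 18, 19} = {(3,17), (3,18), (3,19)}
  {2, 3} × {17, 19} = {(2,17), (2,19), (3,17), (3,19)}
  {1, 2, 3} × {17, 19} = {(1,17), (1,19), (2,17), (2,19), (3,17), (3,19)}
  {2, 3} × {17, 18, 19} = {(2,17), (2,18), (2,19), (3,17), (3,18), (3,19)}
  {1, 2, 3} × {17, 18, 19} = {(1,17), (1,18), (1,19), (2,17), (2,18), (2,19), (3,17), (3,18), (3,19)}
These 13 distinct sets form the basis B.
Close under arbitrary unions to get τ_{X×Y}; counting gives |τ_{X×Y}| = 30.


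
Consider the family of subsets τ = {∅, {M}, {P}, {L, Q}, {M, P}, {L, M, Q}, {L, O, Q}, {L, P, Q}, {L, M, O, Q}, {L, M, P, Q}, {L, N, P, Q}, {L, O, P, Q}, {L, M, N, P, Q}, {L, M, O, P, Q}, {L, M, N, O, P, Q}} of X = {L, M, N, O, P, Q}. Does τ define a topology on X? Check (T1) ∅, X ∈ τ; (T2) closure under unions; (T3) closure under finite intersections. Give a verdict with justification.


τ is NOT a topology on X.

Axiom (T1): ∅ ∈ τ? Yes; X ∈ τ? Yes.
Axiom (T2/T3): check pairwise unions and intersections of members of τ.
Counterexample for (T2): {L, O, Q} ∪ {L, N, P, Q} = {L, N, O, P, Q} ∉ τ. Therefore τ is NOT a topology.


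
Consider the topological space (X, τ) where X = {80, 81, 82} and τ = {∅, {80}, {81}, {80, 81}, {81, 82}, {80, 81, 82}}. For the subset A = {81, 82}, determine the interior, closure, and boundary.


int(A) = {81, 82}, cl(A) = {81, 82}, ∂A = ∅.

Closed sets in (X, τ) are complements of opens:
  closed(X, τ) = {∅, {80}, {82}, {80, 82}, {81, 82}, {80, 81, 82}}.
int(A) = ⋃ {U ∈ τ : U ⊆ A}. Opens contained in A: ∅, {81}, {81, 82}.
Taking the union of these: int(A) = {81, 82}.
cl(A) = ⋂ {C closed : A ⊆ C}. Closed sets containing A: {81, 82}, {80, 81, 82}.
Intersecting these: cl(A) = {81, 82}.
∂A = cl(A) ∖ int(A) = {81, 82} ∖ {81, 82} = ∅.


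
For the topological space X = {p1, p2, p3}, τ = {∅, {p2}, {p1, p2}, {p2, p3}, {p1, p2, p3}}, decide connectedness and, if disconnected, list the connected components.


(X, τ) is connected.

Find clopen sets (U ∈ τ with X ∖ U ∈ τ):
  U = ∅, X ∖ U = {p1, p2, p3} — both open, so U is clopen.
  U = {p1, p2, p3}, X ∖ U = ∅ — both open, so U is clopen.
Only trivial clopens (∅ and X) exist, so (X, τ) is connected.
Compute connected components by grouping points that agree on all clopens:
  component: {p1, p2, p3}


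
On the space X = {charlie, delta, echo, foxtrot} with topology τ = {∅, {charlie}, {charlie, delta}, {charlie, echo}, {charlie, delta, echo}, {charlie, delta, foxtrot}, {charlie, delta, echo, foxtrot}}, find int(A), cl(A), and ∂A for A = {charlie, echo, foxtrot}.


int(A) = {charlie, echo}, cl(A) = {charlie, delta, echo, foxtrot}, ∂A = {delta, foxtrot}.

Closed sets in (X, τ) are complements of opens:
  closed(X, τ) = {∅, {echo}, {foxtrot}, {delta, foxtrot}, {echo, foxtrot}, {delta, echo, foxtrot}, {charlie, delta, echo, foxtrot}}.
int(A) = ⋃ {U ∈ τ : U ⊆ A}. Opens contained in A: ∅, {charlie}, {charlie, echo}.
Taking the union of these: int(A) = {charlie, echo}.
cl(A) = ⋂ {C closed : A ⊆ C}. Closed sets containing A: {charlie, delta, echo, foxtrot}.
Intersecting these: cl(A) = {charlie, delta, echo, foxtrot}.
∂A = cl(A) ∖ int(A) = {charlie, delta, echo, foxtrot} ∖ {charlie, echo} = {delta, foxtrot}.


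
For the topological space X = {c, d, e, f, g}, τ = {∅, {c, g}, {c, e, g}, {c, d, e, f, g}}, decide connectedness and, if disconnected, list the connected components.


(X, τ) is connected.

Find clopen sets (U ∈ τ with X ∖ U ∈ τ):
  U = ∅, X ∖ U = {c, d, e, f, g} — both open, so U is clopen.
  U = {c, d, e, f, g}, X ∖ U = ∅ — both open, so U is clopen.
Only trivial clopens (∅ and X) exist, so (X, τ) is connected.
Compute connected components by grouping points that agree on all clopens:
  component: {c, d, e, f, g}


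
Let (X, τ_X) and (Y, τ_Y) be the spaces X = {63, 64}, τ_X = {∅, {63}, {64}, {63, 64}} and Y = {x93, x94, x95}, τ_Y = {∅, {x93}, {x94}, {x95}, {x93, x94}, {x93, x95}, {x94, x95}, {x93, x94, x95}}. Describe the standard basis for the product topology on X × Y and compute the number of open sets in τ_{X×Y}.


Basis B = {∅ × ∅, {63} × {x93}, {63} × {x94}, {63} × {x95}, {64} × {x93}, {64} × {x94}, {64} × {x95}, {63} × {x93, x94}, {63} × {x93, x95}, {63, 64} × {x93}, {63} × {x94, x95}, {63, 64} × {x94}, {63, 64} × {x95}, {64} × {x93, x94}, {64} × {x93, x95}, {64} × {x94, x95}, {63} × {x93, x94, x95}, {64} × {x93, x94, x95}, {63, 64} × {x93, x94}, {63, 64} × {x93, x95}, {63, 64} × {x94, x95}, {63, 64} × {x93, x94, x95}}; |τ_{X×Y}| = 64.

Enumerate products U × V with U ∈ τ_X, V ∈ τ_Y (deduplicated):
  ∅ × ∅ = {} (∅)
  {63} × {x93} = {(63,x93)}
  {63} × {x94} = {(63,x94)}
  {63} × {x95} = {(63,x95)}
  {64} × {x93} = {(64,x93)}
  {64} × {x94} = {(64,x94)}
  {64} × {x95} = {(64,x95)}
  {63} × {x93, x94} = {(63,x93), (63,x94)}
  {63} × {x93, x95} = {(63,x93), (63,x95)}
  {63, 64} × {x93} = {(63,x93), (64,x93)}
  {63} × {x94, x95} = {(63,x94), (63,x95)}
  {63, 64} × {x94} = {(63,x94), (64,x94)}
  {63, 64} × {x95} = {(63,x95), (64,x95)}
  {64} × {x93, x94} = {(64,x93), (64,x94)}
  {64} × {x93, x95} = {(64,x93), (64,x95)}
  {64} × {x94, x95} = {(64,x94), (64,x95)}
  {63} × {x93, x94, x95} = {(63,x93), (63,x94), (63,x95)}
  {64} × {x93, x94, x95} = {(64,x93), (64,x94), (64,x95)}
  {63, 64} × {x93, x94} = {(63,x93), (63,x94), (64,x93), (64,x94)}
  {63, 64} × {x93, x95} = {(63,x93), (63,x95), (64,x93), (64,x95)}
  {63, 64} × {x94, x95} = {(63,x94), (63,x95), (64,x94), (64,x95)}
  {63, 64} × {x93, x94, x95} = {(63,x93), (63,x94), (63,x95), (64,x93), (64,x94), (64,x95)}
These 22 distinct sets form the basis B.
Close under arbitrary unions to get τ_{X×Y}; counting gives |τ_{X×Y}| = 64.


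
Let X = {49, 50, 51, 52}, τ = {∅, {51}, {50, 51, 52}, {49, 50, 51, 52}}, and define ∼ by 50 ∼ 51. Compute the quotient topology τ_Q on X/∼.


X/∼ = {[49], [50=51], [52]}; |τ_Q| = 3.

Equivalence classes: [49], [50=51], [52].
Quotient map π: X → X/∼ sends 49 ↦ [49], 50 ↦ [50=51], 51 ↦ [50=51], 52 ↦ [52].
For each subset V ⊆ X/∼, compute π^{-1}(V) ⊆ X and check whether π^{-1}(V) ∈ τ. V is open in τ_Q iff π^{-1}(V) ∈ τ.
  V = {}: π^{-1}(V) = ∅ ∈ τ ✓.
  V = {[49]}: π^{-1}(V) = {49} ∉ τ ✗.
  V = {[50=51]}: π^{-1}(V) = {50, 51} ∉ τ ✗.
  V = {[49], [50=51]}: π^{-1}(V) = {49, 50, 51} ∉ τ ✗.
  V = {[52]}: π^{-1}(V) = {52} ∉ τ ✗.
  V = {[49], [52]}: π^{-1}(V) = {49, 52} ∉ τ ✗.
  V = {[50=51], [52]}: π^{-1}(V) = {50, 51, 52} ∈ τ ✓.
  V = {[49], [50=51], [52]}: π^{-1}(V) = {49, 50, 51, 52} ∈ τ ✓.
Open sets in the quotient: τ_Q = {{}, {[50=51], [52]}, {[49], [50=51], [52]}} (3 elements).


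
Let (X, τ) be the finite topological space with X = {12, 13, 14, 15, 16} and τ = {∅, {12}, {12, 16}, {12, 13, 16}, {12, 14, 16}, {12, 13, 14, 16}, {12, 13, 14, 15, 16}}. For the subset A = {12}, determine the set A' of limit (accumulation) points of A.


A' = {13, 14, 15, 16}

For each x ∈ X, list the open sets U ∈ τ with x ∈ U, then check whether U ∩ (A ∖ {x}) ≠ ∅ for every such U.
  x = 12: open {12} ∋ x has {12} ∩ (A ∖ {12}) = ∅, so x is NOT a limit point.
  x = 13: opens ∋ x are {12, 13, 16}, {12, 13, 14, 16}, {12, 13, 14, 15, 16}; each meets A ∖ {13}, so x IS a limit point.
  x = 14: opens ∋ x are {12, 14, 16}, {12, 13, 14, 16}, {12, 13, 14, 15, 16}; each meets A ∖ {14}, so x IS a limit point.
  x = 15: opens ∋ x are {12, 13, 14, 15, 16}; each meets A ∖ {15}, so x IS a limit point.
  x = 16: opens ∋ x are {12, 16}, {12, 13, 16}, {12, 14, 16}, {12, 13, 14, 16}, {12, 13, 14, 15, 16}; each meets A ∖ {16}, so x IS a limit point.
Collecting: A' = {13, 14, 15, 16}.


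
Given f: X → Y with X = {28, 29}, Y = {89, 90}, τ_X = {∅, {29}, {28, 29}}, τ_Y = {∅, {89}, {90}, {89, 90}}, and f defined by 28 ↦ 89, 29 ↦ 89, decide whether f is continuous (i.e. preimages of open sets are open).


f IS continuous.

Compute f^{-1}(U) for each U ∈ τ_Y:
  U = ∅: f^{-1}(U) = ∅ ∈ τ_X ✓.
  U = {89}: f^{-1}(U) = {28, 29} ∈ τ_X ✓.
  U = {90}: f^{-1}(U) = ∅ ∈ τ_X ✓.
  U = {89, 90}: f^{-1}(U) = {28, 29} ∈ τ_X ✓.
Every preimage lies in τ_X, so f IS continuous.


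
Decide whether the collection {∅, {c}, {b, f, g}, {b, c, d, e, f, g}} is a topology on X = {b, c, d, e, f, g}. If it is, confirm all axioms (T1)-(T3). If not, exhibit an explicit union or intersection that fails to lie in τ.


τ is NOT a topology on X.

Axiom (T1): ∅ ∈ τ? Yes; X ∈ τ? Yes.
Axiom (T2/T3): check pairwise unions and intersections of members of τ.
Counterexample for (T2): {c} ∪ {b, f, g} = {b, c, f, g} ∉ τ. Therefore τ is NOT a topology.


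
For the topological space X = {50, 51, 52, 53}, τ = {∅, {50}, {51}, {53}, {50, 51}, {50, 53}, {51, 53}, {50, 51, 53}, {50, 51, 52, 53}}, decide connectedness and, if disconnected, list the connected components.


(X, τ) is connected.

Find clopen sets (U ∈ τ with X ∖ U ∈ τ):
  U = ∅, X ∖ U = {50, 51, 52, 53} — both open, so U is clopen.
  U = {50, 51, 52, 53}, X ∖ U = ∅ — both open, so U is clopen.
Only trivial clopens (∅ and X) exist, so (X, τ) is connected.
Compute connected components by grouping points that agree on all clopens:
  component: {50, 51, 52, 53}


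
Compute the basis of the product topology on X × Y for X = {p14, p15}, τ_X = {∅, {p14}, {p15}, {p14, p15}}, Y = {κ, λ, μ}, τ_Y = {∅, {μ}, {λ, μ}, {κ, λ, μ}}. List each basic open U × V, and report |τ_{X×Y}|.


Basis B = {∅ × ∅, {p14} × {μ}, {p15} × {μ}, {p14} × {λ, μ}, {p14, p15} × {μ}, {p15} × {λ, μ}, {p14} × {κ, λ, μ}, {p15} × {κ, λ, μ}, {p14, p15} × {λ, μ}, {p14, p15} × {κ, λ, μ}}; |τ_{X×Y}| = 16.

Enumerate products U × V with U ∈ τ_X, V ∈ τ_Y (deduplicated):
  ∅ × ∅ = {} (∅)
  {p14} × {μ} = {(p14,μ)}
  {p15} × {μ} = {(p15,μ)}
  {p14} × {λ, μ} = {(p14,λ), (p14,μ)}
  {p14, p15} × {μ} = {(p14,μ), (p15,μ)}
  {p15} × {λ, μ} = {(p15,λ), (p15,μ)}
  {p14} × {κ, λ, μ} = {(p14,κ), (p14,λ), (p14,μ)}
  {p15} × {κ, λ, μ} = {(p15,κ), (p15,λ), (p15,μ)}
  {p14, p15} × {λ, μ} = {(p14,λ), (p14,μ), (p15,λ), (p15,μ)}
  {p14, p15} × {κ, λ, μ} = {(p14,κ), (p14,λ), (p14,μ), (p15,κ), (p15,λ), (p15,μ)}
These 10 distinct sets form the basis B.
Close under arbitrary unions to get τ_{X×Y}; counting gives |τ_{X×Y}| = 16.


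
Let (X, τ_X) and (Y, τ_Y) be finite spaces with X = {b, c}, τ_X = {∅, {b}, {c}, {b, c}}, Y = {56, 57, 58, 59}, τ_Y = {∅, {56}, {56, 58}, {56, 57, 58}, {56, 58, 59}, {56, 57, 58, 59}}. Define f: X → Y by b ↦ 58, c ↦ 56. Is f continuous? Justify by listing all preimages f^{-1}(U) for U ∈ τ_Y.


f IS continuous.

Compute f^{-1}(U) for each U ∈ τ_Y:
  U = ∅: f^{-1}(U) = ∅ ∈ τ_X ✓.
  U = {56}: f^{-1}(U) = {c} ∈ τ_X ✓.
  U = {56, 58}: f^{-1}(U) = {b, c} ∈ τ_X ✓.
  U = {56, 57, 58}: f^{-1}(U) = {b, c} ∈ τ_X ✓.
  U = {56, 58, 59}: f^{-1}(U) = {b, c} ∈ τ_X ✓.
  U = {56, 57, 58, 59}: f^{-1}(U) = {b, c} ∈ τ_X ✓.
Every preimage lies in τ_X, so f IS continuous.


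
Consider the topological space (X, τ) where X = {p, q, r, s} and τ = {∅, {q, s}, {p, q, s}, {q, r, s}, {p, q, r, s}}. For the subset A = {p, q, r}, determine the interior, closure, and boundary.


int(A) = ∅, cl(A) = {p, q, r, s}, ∂A = {p, q, r, s}.

Closed sets in (X, τ) are complements of opens:
  closed(X, τ) = {∅, {p}, {r}, {p, r}, {p, q, r, s}}.
int(A) = ⋃ {U ∈ τ : U ⊆ A}. Opens contained in A: ∅.
Taking the union of these: int(A) = ∅.
cl(A) = ⋂ {C closed : A ⊆ C}. Closed sets containing A: {p, q, r, s}.
Intersecting these: cl(A) = {p, q, r, s}.
∂A = cl(A) ∖ int(A) = {p, q, r, s} ∖ ∅ = {p, q, r, s}.


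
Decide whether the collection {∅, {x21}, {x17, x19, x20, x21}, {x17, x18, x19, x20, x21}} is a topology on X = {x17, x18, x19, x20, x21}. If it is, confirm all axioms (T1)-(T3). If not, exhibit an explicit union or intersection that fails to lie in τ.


τ IS a topology on X.

Axiom (T1): ∅ ∈ τ? Yes; X ∈ τ? Yes.
Axiom (T2/T3): check pairwise unions and intersections of members of τ.
All pairwise intersections and unions checked — each lies in τ. Therefore τ satisfies (T1), (T2), (T3): it IS a topology on X.


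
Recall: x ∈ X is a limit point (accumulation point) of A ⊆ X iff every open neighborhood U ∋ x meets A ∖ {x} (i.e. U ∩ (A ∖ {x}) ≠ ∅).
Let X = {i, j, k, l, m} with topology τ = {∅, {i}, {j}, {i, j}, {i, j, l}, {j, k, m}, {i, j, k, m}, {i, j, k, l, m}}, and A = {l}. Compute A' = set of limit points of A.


A' = ∅

For each x ∈ X, list the open sets U ∈ τ with x ∈ U, then check whether U ∩ (A ∖ {x}) ≠ ∅ for every such U.
  x = i: open {i} ∋ x has {i} ∩ (A ∖ {i}) = ∅, so x is NOT a limit point.
  x = j: open {j} ∋ x has {j} ∩ (A ∖ {j}) = ∅, so x is NOT a limit point.
  x = k: open {j, k, m} ∋ x has {j, k, m} ∩ (A ∖ {k}) = ∅, so x is NOT a limit point.
  x = l: open {i, j, l} ∋ x has {i, j, l} ∩ (A ∖ {l}) = ∅, so x is NOT a limit point.
  x = m: open {j, k, m} ∋ x has {j, k, m} ∩ (A ∖ {m}) = ∅, so x is NOT a limit point.
Collecting: A' = ∅.


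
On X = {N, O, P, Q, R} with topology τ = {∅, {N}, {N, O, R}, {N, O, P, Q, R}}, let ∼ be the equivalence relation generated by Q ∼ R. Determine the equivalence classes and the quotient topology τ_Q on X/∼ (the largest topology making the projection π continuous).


X/∼ = {[N], [O], [P], [Q=R]}; |τ_Q| = 3.

Equivalence classes: [N], [O], [P], [Q=R].
Quotient map π: X → X/∼ sends N ↦ [N], O ↦ [O], P ↦ [P], Q ↦ [Q=R], R ↦ [Q=R].
For each subset V ⊆ X/∼, compute π^{-1}(V) ⊆ X and check whether π^{-1}(V) ∈ τ. V is open in τ_Q iff π^{-1}(V) ∈ τ.
  V = {}: π^{-1}(V) = ∅ ∈ τ ✓.
  V = {[N]}: π^{-1}(V) = {N} ∈ τ ✓.
  V = {[O]}: π^{-1}(V) = {O} ∉ τ ✗.
  V = {[N], [O]}: π^{-1}(V) = {N, O} ∉ τ ✗.
  V = {[P]}: π^{-1}(V) = {P} ∉ τ ✗.
  V = {[N], [P]}: π^{-1}(V) = {N, P} ∉ τ ✗.
  V = {[O], [P]}: π^{-1}(V) = {O, P} ∉ τ ✗.
  V = {[N], [O], [P]}: π^{-1}(V) = {N, O, P} ∉ τ ✗.
  V = {[Q=R]}: π^{-1}(V) = {Q, R} ∉ τ ✗.
  V = {[N], [Q=R]}: π^{-1}(V) = {N, Q, R} ∉ τ ✗.
  V = {[O], [Q=R]}: π^{-1}(V) = {O, Q, R} ∉ τ ✗.
  V = {[N], [O], [Q=R]}: π^{-1}(V) = {N, O, Q, R} ∉ τ ✗.
  V = {[P], [Q=R]}: π^{-1}(V) = {P, Q, R} ∉ τ ✗.
  V = {[N], [P], [Q=R]}: π^{-1}(V) = {N, P, Q, R} ∉ τ ✗.
  V = {[O], [P], [Q=R]}: π^{-1}(V) = {O, P, Q, R} ∉ τ ✗.
  V = {[N], [O], [P], [Q=R]}: π^{-1}(V) = {N, O, P, Q, R} ∈ τ ✓.
Open sets in the quotient: τ_Q = {{}, {[N]}, {[N], [O], [P], [Q=R]}} (3 elements).


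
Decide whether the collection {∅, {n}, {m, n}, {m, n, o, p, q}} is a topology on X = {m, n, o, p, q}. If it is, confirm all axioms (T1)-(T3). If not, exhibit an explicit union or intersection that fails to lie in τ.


τ IS a topology on X.

Axiom (T1): ∅ ∈ τ? Yes; X ∈ τ? Yes.
Axiom (T2/T3): check pairwise unions and intersections of members of τ.
All pairwise intersections and unions checked — each lies in τ. Therefore τ satisfies (T1), (T2), (T3): it IS a topology on X.


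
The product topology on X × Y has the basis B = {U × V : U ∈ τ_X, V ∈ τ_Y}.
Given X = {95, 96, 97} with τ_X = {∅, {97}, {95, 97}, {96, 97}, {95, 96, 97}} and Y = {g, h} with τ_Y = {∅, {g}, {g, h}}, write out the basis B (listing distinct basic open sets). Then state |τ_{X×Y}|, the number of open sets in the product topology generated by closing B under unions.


Basis B = {∅ × ∅, {97} × {g}, {95, 97} × {g}, {96, 97} × {g}, {97} × {g, h}, {95, 96, 97} × {g}, {95, 97} × {g, h}, {96, 97} × {g, h}, {95, 96, 97} × {g, h}}; |τ_{X×Y}| = 14.

Enumerate products U × V with U ∈ τ_X, V ∈ τ_Y (deduplicated):
  ∅ × ∅ = {} (∅)
  {97} × {g} = {(97,g)}
  {95, 97} × {g} = {(95,g), (97,g)}
  {96, 97} × {g} = {(96,g), (97,g)}
  {97} × {g, h} = {(97,g), (97,h)}
  {95, 96, 97} × {g} = {(95,g), (96,g), (97,g)}
  {95, 97} × {g, h} = {(95,g), (95,h), (97,g), (97,h)}
  {96, 97} × {g, h} = {(96,g), (96,h), (97,g), (97,h)}
  {95, 96, 97} × {g, h} = {(95,g), (95,h), (96,g), (96,h), (97,g), (97,h)}
These 9 distinct sets form the basis B.
Close under arbitrary unions to get τ_{X×Y}; counting gives |τ_{X×Y}| = 14.


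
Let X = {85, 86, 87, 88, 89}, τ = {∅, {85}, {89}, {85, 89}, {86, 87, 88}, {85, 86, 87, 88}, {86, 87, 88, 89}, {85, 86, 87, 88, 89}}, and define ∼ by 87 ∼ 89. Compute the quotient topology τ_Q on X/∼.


X/∼ = {[85], [86], [87=89], [88]}; |τ_Q| = 4.

Equivalence classes: [85], [86], [87=89], [88].
Quotient map π: X → X/∼ sends 85 ↦ [85], 86 ↦ [86], 87 ↦ [87=89], 88 ↦ [88], 89 ↦ [87=89].
For each subset V ⊆ X/∼, compute π^{-1}(V) ⊆ X and check whether π^{-1}(V) ∈ τ. V is open in τ_Q iff π^{-1}(V) ∈ τ.
  V = {}: π^{-1}(V) = ∅ ∈ τ ✓.
  V = {[85]}: π^{-1}(V) = {85} ∈ τ ✓.
  V = {[86]}: π^{-1}(V) = {86} ∉ τ ✗.
  V = {[85], [86]}: π^{-1}(V) = {85, 86} ∉ τ ✗.
  V = {[87=89]}: π^{-1}(V) = {87, 89} ∉ τ ✗.
  V = {[85], [87=89]}: π^{-1}(V) = {85, 87, 89} ∉ τ ✗.
  V = {[86], [87=89]}: π^{-1}(V) = {86, 87, 89} ∉ τ ✗.
  V = {[85], [86], [87=89]}: π^{-1}(V) = {85, 86, 87, 89} ∉ τ ✗.
  V = {[88]}: π^{-1}(V) = {88} ∉ τ ✗.
  V = {[85], [88]}: π^{-1}(V) = {85, 88} ∉ τ ✗.
  V = {[86], [88]}: π^{-1}(V) = {86, 88} ∉ τ ✗.
  V = {[85], [86], [88]}: π^{-1}(V) = {85, 86, 88} ∉ τ ✗.
  V = {[87=89], [88]}: π^{-1}(V) = {87, 88, 89} ∉ τ ✗.
  V = {[85], [87=89], [88]}: π^{-1}(V) = {85, 87, 88, 89} ∉ τ ✗.
  V = {[86], [87=89], [88]}: π^{-1}(V) = {86, 87, 88, 89} ∈ τ ✓.
  V = {[85], [86], [87=89], [88]}: π^{-1}(V) = {85, 86, 87, 88, 89} ∈ τ ✓.
Open sets in the quotient: τ_Q = {{}, {[85]}, {[86], [87=89], [88]}, {[85], [86], [87=89], [88]}} (4 elements).


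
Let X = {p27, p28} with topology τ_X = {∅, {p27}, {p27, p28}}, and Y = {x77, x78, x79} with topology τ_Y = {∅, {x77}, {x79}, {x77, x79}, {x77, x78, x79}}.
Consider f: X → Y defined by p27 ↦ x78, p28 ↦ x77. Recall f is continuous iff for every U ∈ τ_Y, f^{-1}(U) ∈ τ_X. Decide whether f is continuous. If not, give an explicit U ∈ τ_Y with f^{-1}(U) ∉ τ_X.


f is NOT continuous.

Compute f^{-1}(U) for each U ∈ τ_Y:
  U = ∅: f^{-1}(U) = ∅ ∈ τ_X ✓.
  U = {x77}: f^{-1}(U) = {p28} ∉ τ_X ✗.
  U = {x79}: f^{-1}(U) = ∅ ∈ τ_X ✓.
  U = {x77, x79}: f^{-1}(U) = {p28} ∉ τ_X ✗.
  U = {x77, x78, x79}: f^{-1}(U) = {p27, p28} ∈ τ_X ✓.
Found U = {x77} with f^{-1}(U) = {p28} not in τ_X. Therefore f is NOT continuous.


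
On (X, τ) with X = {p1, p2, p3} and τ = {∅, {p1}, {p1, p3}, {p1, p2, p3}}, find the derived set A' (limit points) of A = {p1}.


A' = {p2, p3}

For each x ∈ X, list the open sets U ∈ τ with x ∈ U, then check whether U ∩ (A ∖ {x}) ≠ ∅ for every such U.
  x = p1: open {p1} ∋ x has {p1} ∩ (A ∖ {p1}) = ∅, so x is NOT a limit point.
  x = p2: opens ∋ x are {p1, p2, p3}; each meets A ∖ {p2}, so x IS a limit point.
  x = p3: opens ∋ x are {p1, p3}, {p1, p2, p3}; each meets A ∖ {p3}, so x IS a limit point.
Collecting: A' = {p2, p3}.


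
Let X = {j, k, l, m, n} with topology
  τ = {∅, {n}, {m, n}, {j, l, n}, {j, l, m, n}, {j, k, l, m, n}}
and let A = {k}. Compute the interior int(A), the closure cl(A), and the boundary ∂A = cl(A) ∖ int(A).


int(A) = ∅, cl(A) = {k}, ∂A = {k}.

Closed sets in (X, τ) are complements of opens:
  closed(X, τ) = {∅, {k}, {k, m}, {j, k, l}, {j, k, l, m}, {j, k, l, m, n}}.
int(A) = ⋃ {U ∈ τ : U ⊆ A}. Opens contained in A: ∅.
Taking the union of these: int(A) = ∅.
cl(A) = ⋂ {C closed : A ⊆ C}. Closed sets containing A: {k}, {k, m}, {j, k, l}, {j, k, l, m}, {j, k, l, m, n}.
Intersecting these: cl(A) = {k}.
∂A = cl(A) ∖ int(A) = {k} ∖ ∅ = {k}.


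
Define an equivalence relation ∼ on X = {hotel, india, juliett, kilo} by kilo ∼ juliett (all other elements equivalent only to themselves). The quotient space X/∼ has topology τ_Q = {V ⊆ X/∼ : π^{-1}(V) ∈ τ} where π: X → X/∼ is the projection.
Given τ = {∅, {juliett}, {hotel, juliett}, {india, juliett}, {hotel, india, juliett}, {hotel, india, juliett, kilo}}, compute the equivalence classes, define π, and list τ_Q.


X/∼ = {[hotel], [india], [juliett=kilo]}; |τ_Q| = 2.

Equivalence classes: [hotel], [india], [juliett=kilo].
Quotient map π: X → X/∼ sends hotel ↦ [hotel], india ↦ [india], juliett ↦ [juliett=kilo], kilo ↦ [juliett=kilo].
For each subset V ⊆ X/∼, compute π^{-1}(V) ⊆ X and check whether π^{-1}(V) ∈ τ. V is open in τ_Q iff π^{-1}(V) ∈ τ.
  V = {}: π^{-1}(V) = ∅ ∈ τ ✓.
  V = {[hotel]}: π^{-1}(V) = {hotel} ∉ τ ✗.
  V = {[india]}: π^{-1}(V) = {india} ∉ τ ✗.
  V = {[hotel], [india]}: π^{-1}(V) = {hotel, india} ∉ τ ✗.
  V = {[juliett=kilo]}: π^{-1}(V) = {juliett, kilo} ∉ τ ✗.
  V = {[hotel], [juliett=kilo]}: π^{-1}(V) = {hotel, juliett, kilo} ∉ τ ✗.
  V = {[india], [juliett=kilo]}: π^{-1}(V) = {india, juliett, kilo} ∉ τ ✗.
  V = {[hotel], [india], [juliett=kilo]}: π^{-1}(V) = {hotel, india, juliett, kilo} ∈ τ ✓.
Open sets in the quotient: τ_Q = {{}, {[hotel], [india], [juliett=kilo]}} (2 elements).
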